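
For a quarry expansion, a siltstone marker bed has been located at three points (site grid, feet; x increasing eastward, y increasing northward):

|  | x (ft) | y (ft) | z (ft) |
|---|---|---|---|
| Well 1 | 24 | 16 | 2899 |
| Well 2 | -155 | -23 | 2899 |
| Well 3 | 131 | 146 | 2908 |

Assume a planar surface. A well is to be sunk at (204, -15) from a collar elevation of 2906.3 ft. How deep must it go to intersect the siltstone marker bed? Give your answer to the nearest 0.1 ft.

Two edge vectors: Well 1→Well 2 = (-179, -39, 0), Well 1→Well 3 = (107, 130, 9).
Normal n = (Well 1→Well 2) × (Well 1→Well 3) = (-351, 1611, -19097).
So ∂z/∂x = −n_x/n_z = −0.01838 and ∂z/∂y = −n_y/n_z = 0.08436.
Intercept c from Well 1: 2899 + 0.44 − 1.35 = 2898.09.
At (204, -15): z_contact = −3.75 − 1.27 + 2898.09 = 2893.08 ft.
Depth below ground = 2906.3 − 2893.08 = 13.2 ft.

13.2 ft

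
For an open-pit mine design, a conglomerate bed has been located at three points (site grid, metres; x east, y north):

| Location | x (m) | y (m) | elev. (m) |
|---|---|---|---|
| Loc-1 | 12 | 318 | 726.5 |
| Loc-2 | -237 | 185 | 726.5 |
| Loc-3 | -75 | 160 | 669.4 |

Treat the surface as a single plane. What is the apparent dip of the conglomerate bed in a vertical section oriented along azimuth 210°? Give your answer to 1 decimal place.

17.0°

Let the plane be z = a·x + b·y + c.
Loc-2−Loc-1: −249a − 133b = 0;  Loc-3−Loc-1: −87a − 158b = −57.1.
Solving gives a = −0.27346, b = 0.51197.
Unit vector along 210° is (sin 210°, cos 210°) = (-0.5000, -0.8660).
Slope in that direction = a·(-0.5000) + b·(-0.8660) = −0.30665.
Apparent dip = arctan|0.30665| = 17.0° (true dip is 30.1°, so apparent ≤ true as expected).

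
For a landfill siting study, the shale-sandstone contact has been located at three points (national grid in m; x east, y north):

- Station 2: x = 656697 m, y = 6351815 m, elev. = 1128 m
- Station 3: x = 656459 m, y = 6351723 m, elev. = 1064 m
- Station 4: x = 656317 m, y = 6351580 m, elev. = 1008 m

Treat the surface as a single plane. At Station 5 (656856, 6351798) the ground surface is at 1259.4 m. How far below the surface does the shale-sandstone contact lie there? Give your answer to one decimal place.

104.5 m

Two edge vectors: Station 2→Station 3 = (-238, -92, -64), Station 2→Station 4 = (-380, -235, -120).
Normal n = (Station 2→Station 3) × (Station 2→Station 4) = (-4000, -4240, 20970).
So ∂z/∂x = −n_x/n_z = 0.190748689 and ∂z/∂y = −n_y/n_z = 0.202193610.
Intercept c from Station 2: 1128 − 125264.09 − 1284296.40 = −1408432.50.
At (656856, 6351798): z_contact = 125294.42 + 1284292.97 − 1408432.50 = 1154.89 m.
Depth below ground = 1259.4 − 1154.89 = 104.5 m.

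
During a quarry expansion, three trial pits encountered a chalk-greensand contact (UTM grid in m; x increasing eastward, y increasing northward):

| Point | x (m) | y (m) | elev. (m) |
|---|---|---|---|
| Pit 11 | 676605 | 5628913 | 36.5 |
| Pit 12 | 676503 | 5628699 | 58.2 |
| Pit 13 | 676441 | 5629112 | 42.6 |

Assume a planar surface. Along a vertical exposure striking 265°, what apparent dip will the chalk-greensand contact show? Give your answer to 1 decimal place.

Two edge vectors: Pit 11→Pit 12 = (-102, -214, 21.7), Pit 11→Pit 13 = (-164, 199, 6.1).
Normal n = (Pit 11→Pit 12) × (Pit 11→Pit 13) = (-5623.7, -2936.6, -55394).
So ∂z/∂x = −n_x/n_z = −0.10152 and ∂z/∂y = −n_y/n_z = −0.05301.
Unit vector along 265° is (sin 265°, cos 265°) = (-0.9962, -0.0872).
Slope in that direction = a·(-0.9962) + b·(-0.0872) = 0.10576.
Apparent dip = arctan|0.10576| = 6.0° (true dip is 6.5°, so apparent ≤ true as expected).

6.0°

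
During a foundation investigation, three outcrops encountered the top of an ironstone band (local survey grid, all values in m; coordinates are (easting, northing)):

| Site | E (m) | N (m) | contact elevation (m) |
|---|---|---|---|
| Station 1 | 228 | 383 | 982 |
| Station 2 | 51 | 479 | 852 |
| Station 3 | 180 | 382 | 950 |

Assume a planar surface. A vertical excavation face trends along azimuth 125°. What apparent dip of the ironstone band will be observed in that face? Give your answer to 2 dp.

Two edge vectors: Station 1→Station 2 = (-177, 96, -130), Station 1→Station 3 = (-48, -1, -32).
Normal n = (Station 1→Station 2) × (Station 1→Station 3) = (-3202, 576, 4785).
So ∂z/∂E = −n_x/n_z = 0.66917 and ∂z/∂N = −n_y/n_z = −0.12038.
Unit vector along 125° is (sin 125°, cos 125°) = (0.8192, -0.5736).
Slope in that direction = a·(0.8192) + b·(-0.5736) = 0.61720.
Apparent dip = arctan|0.61720| = 31.68° (true dip is 34.2°, so apparent ≤ true as expected).

31.68°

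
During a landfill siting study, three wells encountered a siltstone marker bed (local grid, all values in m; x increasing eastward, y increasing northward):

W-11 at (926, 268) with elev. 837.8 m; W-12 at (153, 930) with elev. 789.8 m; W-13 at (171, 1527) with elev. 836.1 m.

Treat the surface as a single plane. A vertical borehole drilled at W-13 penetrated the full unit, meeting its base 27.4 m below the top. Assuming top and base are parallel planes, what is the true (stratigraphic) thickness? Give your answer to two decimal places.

Let the plane be z = a·x + b·y + c.
W-12−W-11: −773a + 662b = −48;  W-13−W-11: −755a + 1259b = −1.7.
Solving gives a = 0.12528, b = 0.07378.
|∇z| = √(a²+b²) = 0.14539, so dip δ = arctan(0.14539) = 8.27°.
True thickness = vertical thickness × cos δ = 27.4 × cos 8.27° = 27.11 m.

27.11 m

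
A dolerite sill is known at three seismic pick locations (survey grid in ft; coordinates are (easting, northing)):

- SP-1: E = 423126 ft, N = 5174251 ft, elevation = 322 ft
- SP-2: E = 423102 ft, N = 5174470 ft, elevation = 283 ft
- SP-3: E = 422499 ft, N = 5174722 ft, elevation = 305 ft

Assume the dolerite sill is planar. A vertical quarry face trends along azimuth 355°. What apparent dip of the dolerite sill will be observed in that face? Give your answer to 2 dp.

10.20°

Two edge vectors: SP-1→SP-2 = (-24, 219, -39), SP-1→SP-3 = (-627, 471, -17).
Normal n = (SP-1→SP-2) × (SP-1→SP-3) = (14646, 24045, 126009).
So ∂z/∂E = −n_x/n_z = −0.11623 and ∂z/∂N = −n_y/n_z = −0.19082.
Unit vector along 355° is (sin 355°, cos 355°) = (-0.0872, 0.9962).
Slope in that direction = a·(-0.0872) + b·(0.9962) = −0.17996.
Apparent dip = arctan|0.17996| = 10.20° (true dip is 12.6°, so apparent ≤ true as expected).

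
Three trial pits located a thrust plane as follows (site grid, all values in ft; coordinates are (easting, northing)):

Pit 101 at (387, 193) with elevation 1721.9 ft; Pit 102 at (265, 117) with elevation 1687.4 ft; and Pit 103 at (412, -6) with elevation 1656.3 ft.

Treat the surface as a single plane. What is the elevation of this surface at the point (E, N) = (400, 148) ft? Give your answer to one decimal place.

1707.6 ft

Let the plane be z = a·E + b·N + c.
Pit 102−Pit 101: −122a − 76b = −34.5;  Pit 103−Pit 101: 25a − 199b = −65.6.
Solving gives a = 0.07181, b = 0.33867.
Then c = 1721.9 − a·387 − b·193 = 1628.75.
At (400, 148): z = 28.7 + 50.1 + 1628.75 = 1707.6 ft.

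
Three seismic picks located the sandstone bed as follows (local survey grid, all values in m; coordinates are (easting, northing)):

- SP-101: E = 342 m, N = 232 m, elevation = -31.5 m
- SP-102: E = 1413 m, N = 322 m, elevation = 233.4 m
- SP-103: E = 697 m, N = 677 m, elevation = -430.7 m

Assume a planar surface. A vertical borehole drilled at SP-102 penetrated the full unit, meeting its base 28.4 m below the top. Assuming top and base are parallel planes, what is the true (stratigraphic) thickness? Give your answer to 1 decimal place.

Let the plane be z = a·E + b·N + c.
SP-102−SP-101: 1071a + 90b = 264.9;  SP-103−SP-101: 355a + 445b = −399.2.
Solving gives a = 0.34591, b = −1.17303.
|∇z| = √(a²+b²) = 1.22297, so dip δ = arctan(1.22297) = 50.73°.
True thickness = vertical thickness × cos δ = 28.4 × cos 50.73° = 18.0 m.

18.0 m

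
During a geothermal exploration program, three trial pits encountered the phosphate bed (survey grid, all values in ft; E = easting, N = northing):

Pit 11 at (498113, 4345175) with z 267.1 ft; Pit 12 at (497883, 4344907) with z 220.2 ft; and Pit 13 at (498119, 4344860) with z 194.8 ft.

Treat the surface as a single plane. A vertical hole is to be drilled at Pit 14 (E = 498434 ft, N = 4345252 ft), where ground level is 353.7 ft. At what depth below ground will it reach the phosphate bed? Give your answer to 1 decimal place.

89.0 ft

Let the plane be z = a·E + b·N + c.
Pit 12−Pit 11: −230a − 268b = −46.9;  Pit 13−Pit 11: 6a − 315b = −72.3.
Solving gives a = −0.062152637, b = 0.228339950.
Then c = 267.1 − a·498113 − b·4345175 = −960950.90.
At (498434, 4345252): z_contact = −30978.99 + 992194.62 − 960950.90 = 264.73 ft.
Depth below ground = 353.7 − 264.73 = 89.0 ft.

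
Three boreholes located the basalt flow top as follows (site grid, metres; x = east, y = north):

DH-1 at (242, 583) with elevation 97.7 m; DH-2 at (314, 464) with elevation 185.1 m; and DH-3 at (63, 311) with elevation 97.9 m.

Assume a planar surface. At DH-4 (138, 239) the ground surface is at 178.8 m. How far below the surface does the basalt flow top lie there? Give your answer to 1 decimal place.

9.8 m

Let the plane be z = a·x + b·y + c.
DH-2−DH-1: 72a − 119b = 87.4;  DH-3−DH-1: −179a − 272b = 0.2.
Solving gives a = 0.58087, b = −0.38300.
Then c = 97.7 − a·242 − b·583 = 180.42.
At (138, 239): z_contact = 80.16 − 91.54 + 180.42 = 169.04 m.
Depth below ground = 178.8 − 169.04 = 9.8 m.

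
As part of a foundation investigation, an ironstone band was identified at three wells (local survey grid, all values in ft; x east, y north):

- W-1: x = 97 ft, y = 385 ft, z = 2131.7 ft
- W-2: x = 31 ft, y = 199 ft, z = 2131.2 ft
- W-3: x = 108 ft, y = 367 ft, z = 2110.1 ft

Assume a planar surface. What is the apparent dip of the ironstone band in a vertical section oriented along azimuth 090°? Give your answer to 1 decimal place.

51.1°

Two edge vectors: W-1→W-2 = (-66, -186, -0.5), W-1→W-3 = (11, -18, -21.6).
Normal n = (W-1→W-2) × (W-1→W-3) = (4008.6, -1431.1, 3234).
So ∂z/∂x = −n_x/n_z = −1.23952 and ∂z/∂y = −n_y/n_z = 0.44252.
Unit vector along 090° is (sin 90°, cos 90°) = (1.0000, 0.0000).
Slope in that direction = a·(1.0000) + b·(0.0000) = −1.23952.
Apparent dip = arctan|1.23952| = 51.1° (true dip is 52.8°, so apparent ≤ true as expected).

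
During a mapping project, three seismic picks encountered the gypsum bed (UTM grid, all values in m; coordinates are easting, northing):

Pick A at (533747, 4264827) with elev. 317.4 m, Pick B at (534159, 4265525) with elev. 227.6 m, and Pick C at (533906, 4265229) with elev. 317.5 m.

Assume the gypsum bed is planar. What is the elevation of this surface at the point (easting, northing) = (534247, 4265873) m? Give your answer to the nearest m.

261 m

Let the plane be z = a·easting + b·northing + c.
Pick B−Pick A: 412a + 698b = −89.8;  Pick C−Pick A: 159a + 402b = 0.1.
Solving gives a = −0.66193404, b = 0.26205849.
Then c = 317.4 − a·533747 − b·4264827 = −764011.41.
At (534247, 4265873): z = −353636.3 + 1117908.2 − 764011.41 = 260.5 m.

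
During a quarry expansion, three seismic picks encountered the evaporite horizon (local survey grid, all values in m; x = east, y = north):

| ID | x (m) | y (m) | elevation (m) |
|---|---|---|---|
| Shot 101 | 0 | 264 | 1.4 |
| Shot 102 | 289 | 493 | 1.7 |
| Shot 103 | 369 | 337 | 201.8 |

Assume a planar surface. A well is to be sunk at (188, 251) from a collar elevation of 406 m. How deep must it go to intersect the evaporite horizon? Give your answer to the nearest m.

Two edge vectors: Shot 101→Shot 102 = (289, 229, 0.3), Shot 101→Shot 103 = (369, 73, 200.4).
Normal n = (Shot 101→Shot 102) × (Shot 101→Shot 103) = (45869.7, -57804.9, -63404).
So ∂z/∂x = −n_x/n_z = 0.72345 and ∂z/∂y = −n_y/n_z = −0.91169.
Intercept c from Shot 101: 1.4 + 0.00 + 240.69 = 242.09.
At (188, 251): z_contact = 136.0 − 228.8 + 242.09 = 149.3 m.
Depth below ground = 406 − 149.3 = 257 m.

257 m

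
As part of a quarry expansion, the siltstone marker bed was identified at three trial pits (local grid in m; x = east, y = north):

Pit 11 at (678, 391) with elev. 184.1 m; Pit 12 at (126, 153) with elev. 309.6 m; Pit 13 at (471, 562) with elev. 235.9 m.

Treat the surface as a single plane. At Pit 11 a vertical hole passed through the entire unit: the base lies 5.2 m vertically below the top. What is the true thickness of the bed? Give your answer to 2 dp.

5.06 m

Two edge vectors: Pit 11→Pit 12 = (-552, -238, 125.5), Pit 11→Pit 13 = (-207, 171, 51.8).
Normal n = (Pit 11→Pit 12) × (Pit 11→Pit 13) = (-33788.9, 2615.1, -143658).
So ∂z/∂x = −n_x/n_z = −0.23520 and ∂z/∂y = −n_y/n_z = 0.01820.
|∇z| = √(a²+b²) = 0.23591, so dip δ = arctan(0.23591) = 13.27°.
True thickness = vertical thickness × cos δ = 5.2 × cos 13.27° = 5.06 m.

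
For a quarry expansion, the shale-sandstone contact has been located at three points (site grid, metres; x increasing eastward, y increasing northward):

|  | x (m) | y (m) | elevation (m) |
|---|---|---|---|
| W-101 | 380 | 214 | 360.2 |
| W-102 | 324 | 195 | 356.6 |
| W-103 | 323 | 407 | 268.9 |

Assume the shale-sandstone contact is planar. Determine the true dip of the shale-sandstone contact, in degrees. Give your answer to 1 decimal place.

24.7°

Two edge vectors: W-101→W-102 = (-56, -19, -3.6), W-101→W-103 = (-57, 193, -91.3).
Normal n = (W-101→W-102) × (W-101→W-103) = (2429.5, -4907.6, -11891).
So ∂z/∂x = −n_x/n_z = 0.20431 and ∂z/∂y = −n_y/n_z = −0.41272.
Gradient magnitude |∇z| = √(a² + b²) = √(0.04174 + 0.17033) = 0.46052.
True dip = arctan(0.46052) = 24.7°, dipping toward NNW (azimuth ≈ 334°).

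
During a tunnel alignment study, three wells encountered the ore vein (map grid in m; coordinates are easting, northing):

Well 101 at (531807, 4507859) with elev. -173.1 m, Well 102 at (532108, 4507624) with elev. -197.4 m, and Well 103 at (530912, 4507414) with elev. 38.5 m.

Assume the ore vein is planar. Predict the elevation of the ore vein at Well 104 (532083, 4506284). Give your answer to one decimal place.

-29.7 m

Let the plane be z = a·easting + b·northing + c.
Well 102−Well 101: 301a − 235b = −24.3;  Well 103−Well 101: −895a − 445b = 211.6.
Solving gives a = −0.175848898, b = −0.121831992.
Then c = -173.1 − a·531807 − b·4507859 = 642546.02.
At (532083, 4506284): z = −93566.2 − 549009.6 + 642546.02 = -29.7 m.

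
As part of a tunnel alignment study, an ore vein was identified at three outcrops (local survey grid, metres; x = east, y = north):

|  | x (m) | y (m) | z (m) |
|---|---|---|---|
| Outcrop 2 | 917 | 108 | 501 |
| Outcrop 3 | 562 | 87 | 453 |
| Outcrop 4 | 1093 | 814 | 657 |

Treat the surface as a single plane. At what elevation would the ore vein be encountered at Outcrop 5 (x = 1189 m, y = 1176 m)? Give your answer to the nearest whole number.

Two edge vectors: Outcrop 2→Outcrop 3 = (-355, -21, -48), Outcrop 2→Outcrop 4 = (176, 706, 156).
Normal n = (Outcrop 2→Outcrop 3) × (Outcrop 2→Outcrop 4) = (30612, 46932, -246934).
So ∂z/∂x = −n_x/n_z = 0.12397 and ∂z/∂y = −n_y/n_z = 0.19006.
Intercept c from Outcrop 2: 501 − 113.68 − 20.53 = 366.79.
At (1189, 1176): z = 147.4 + 223.5 + 366.79 = 737.7 m.

738 m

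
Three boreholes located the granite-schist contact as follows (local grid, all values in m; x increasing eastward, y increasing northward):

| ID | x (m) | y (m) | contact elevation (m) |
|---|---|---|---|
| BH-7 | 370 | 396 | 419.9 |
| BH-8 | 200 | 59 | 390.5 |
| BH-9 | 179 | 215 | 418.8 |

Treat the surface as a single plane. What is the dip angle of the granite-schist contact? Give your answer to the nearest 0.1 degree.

Let the plane be z = a·x + b·y + c.
BH-8−BH-7: −170a − 337b = −29.4;  BH-9−BH-7: −191a − 181b = −1.1.
Solving gives a = −0.14736, b = 0.16157.
Gradient magnitude |∇z| = √(a² + b²) = √(0.02171 + 0.02611) = 0.21868.
True dip = arctan(0.21868) = 12.3°, dipping toward SE (azimuth ≈ 138°).

12.3°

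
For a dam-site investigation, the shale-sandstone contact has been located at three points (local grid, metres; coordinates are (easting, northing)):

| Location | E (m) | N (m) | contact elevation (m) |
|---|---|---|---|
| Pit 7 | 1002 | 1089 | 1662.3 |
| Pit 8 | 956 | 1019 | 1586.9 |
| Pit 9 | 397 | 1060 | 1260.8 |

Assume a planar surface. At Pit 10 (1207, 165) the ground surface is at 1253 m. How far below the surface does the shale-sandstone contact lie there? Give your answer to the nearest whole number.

Two edge vectors: Pit 7→Pit 8 = (-46, -70, -75.4), Pit 7→Pit 9 = (-605, -29, -401.5).
Normal n = (Pit 7→Pit 8) × (Pit 7→Pit 9) = (25918.4, 27148, -41016).
So ∂z/∂E = −n_x/n_z = 0.63191 and ∂z/∂N = −n_y/n_z = 0.66189.
Intercept c from Pit 7: 1662.3 − 633.17 − 720.80 = 308.33.
At (1207, 165): z_contact = 762.7 + 109.2 + 308.33 = 1180.3 m.
Depth below ground = 1253 − 1180.3 = 73 m.

73 m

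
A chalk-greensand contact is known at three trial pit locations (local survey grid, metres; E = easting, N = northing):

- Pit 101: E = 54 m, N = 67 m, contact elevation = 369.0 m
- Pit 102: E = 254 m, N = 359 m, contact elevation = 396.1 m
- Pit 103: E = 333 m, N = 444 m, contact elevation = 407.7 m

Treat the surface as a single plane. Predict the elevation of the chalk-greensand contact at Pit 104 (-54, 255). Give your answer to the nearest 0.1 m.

Let the plane be z = a·E + b·N + c.
Pit 102−Pit 101: 200a + 292b = 27.1;  Pit 103−Pit 101: 279a + 377b = 38.7.
Solving gives a = 0.17859, b = −0.02952.
Then c = 369 − a·54 − b·67 = 361.33.
At (-54, 255): z = −9.6 − 7.5 + 361.33 = 344.2 m.

344.2 m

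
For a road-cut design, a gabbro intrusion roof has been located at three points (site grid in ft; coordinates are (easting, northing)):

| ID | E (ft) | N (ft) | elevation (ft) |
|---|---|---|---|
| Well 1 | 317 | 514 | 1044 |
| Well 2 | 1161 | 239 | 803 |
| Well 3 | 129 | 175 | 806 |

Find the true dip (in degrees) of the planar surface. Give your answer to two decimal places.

Let the plane be z = a·E + b·N + c.
Well 2−Well 1: 844a − 275b = −241;  Well 3−Well 1: −188a − 339b = −238.
Solving gives a = −0.04810, b = 0.72874.
Gradient magnitude |∇z| = √(a² + b²) = √(0.00231 + 0.53106) = 0.73033.
True dip = arctan(0.73033) = 36.14°, dipping toward S (azimuth ≈ 176°).

36.14°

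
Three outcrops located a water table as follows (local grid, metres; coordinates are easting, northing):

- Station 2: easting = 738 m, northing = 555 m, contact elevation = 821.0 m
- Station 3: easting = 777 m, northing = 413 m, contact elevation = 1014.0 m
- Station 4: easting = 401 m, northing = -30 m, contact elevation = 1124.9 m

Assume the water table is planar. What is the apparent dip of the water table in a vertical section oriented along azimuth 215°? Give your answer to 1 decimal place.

Two edge vectors: Station 2→Station 3 = (39, -142, 193), Station 2→Station 4 = (-337, -585, 303.9).
Normal n = (Station 2→Station 3) × (Station 2→Station 4) = (69751.2, -76893.1, -70669).
So ∂z/∂easting = −n_x/n_z = 0.98701 and ∂z/∂northing = −n_y/n_z = −1.08807.
Unit vector along 215° is (sin 215°, cos 215°) = (-0.5736, -0.8192).
Slope in that direction = a·(-0.5736) + b·(-0.8192) = 0.32517.
Apparent dip = arctan|0.32517| = 18.0° (true dip is 55.8°, so apparent ≤ true as expected).

18.0°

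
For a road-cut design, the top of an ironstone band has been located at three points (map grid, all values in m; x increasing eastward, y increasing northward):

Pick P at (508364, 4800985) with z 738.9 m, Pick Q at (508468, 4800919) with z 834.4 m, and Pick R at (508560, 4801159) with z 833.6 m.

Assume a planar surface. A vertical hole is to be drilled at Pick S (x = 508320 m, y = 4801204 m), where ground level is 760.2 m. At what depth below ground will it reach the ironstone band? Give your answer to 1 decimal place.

116.3 m

Two edge vectors: Pick P→Pick Q = (104, -66, 95.5), Pick P→Pick R = (196, 174, 94.7).
Normal n = (Pick P→Pick Q) × (Pick P→Pick R) = (-22867.2, 8869.2, 31032).
So ∂z/∂x = −n_x/n_z = 0.736890951 and ∂z/∂y = −n_y/n_z = −0.285808198.
Intercept c from Pick P: 738.9 − 374608.83 + 1372160.87 = 998290.94.
At (508320, 4801204): z_contact = 374576.41 − 1372223.46 + 998290.94 = 643.88 m.
Depth below ground = 760.2 − 643.88 = 116.3 m.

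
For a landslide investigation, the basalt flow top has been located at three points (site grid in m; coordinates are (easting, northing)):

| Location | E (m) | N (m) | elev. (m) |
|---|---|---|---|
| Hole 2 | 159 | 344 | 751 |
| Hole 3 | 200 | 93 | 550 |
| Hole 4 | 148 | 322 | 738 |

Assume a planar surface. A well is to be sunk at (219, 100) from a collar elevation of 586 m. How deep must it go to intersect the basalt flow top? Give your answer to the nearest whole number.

37 m

Two edge vectors: Hole 2→Hole 3 = (41, -251, -201), Hole 2→Hole 4 = (-11, -22, -13).
Normal n = (Hole 2→Hole 3) × (Hole 2→Hole 4) = (-1159, 2744, -3663).
So ∂z/∂E = −n_x/n_z = −0.31641 and ∂z/∂N = −n_y/n_z = 0.74911.
Intercept c from Hole 2: 751 + 50.31 − 257.69 = 543.61.
At (219, 100): z_contact = −69.3 + 74.9 + 543.61 = 549.2 m.
Depth below ground = 586 − 549.2 = 37 m.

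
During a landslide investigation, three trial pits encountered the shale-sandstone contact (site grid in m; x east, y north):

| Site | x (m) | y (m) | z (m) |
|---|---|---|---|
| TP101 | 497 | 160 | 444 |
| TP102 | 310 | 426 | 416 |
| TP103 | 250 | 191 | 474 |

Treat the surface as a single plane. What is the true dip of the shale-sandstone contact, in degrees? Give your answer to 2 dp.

Let the plane be z = a·x + b·y + c.
TP102−TP101: −187a + 266b = −28;  TP103−TP101: −247a + 31b = 30.
Solving gives a = −0.14770, b = −0.20910.
Gradient magnitude |∇z| = √(a² + b²) = √(0.02182 + 0.04372) = 0.25600.
True dip = arctan(0.25600) = 14.36°, dipping toward NE (azimuth ≈ 035°).

14.36°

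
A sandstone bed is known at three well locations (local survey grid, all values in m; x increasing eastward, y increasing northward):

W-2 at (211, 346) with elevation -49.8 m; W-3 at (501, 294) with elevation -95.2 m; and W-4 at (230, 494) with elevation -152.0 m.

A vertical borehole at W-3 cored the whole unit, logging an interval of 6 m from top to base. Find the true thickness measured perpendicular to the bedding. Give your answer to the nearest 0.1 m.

Let the plane be z = a·x + b·y + c.
W-3−W-2: 290a − 52b = −45.4;  W-4−W-2: 19a + 148b = −102.2.
Solving gives a = −0.27406, b = −0.65536.
|∇z| = √(a²+b²) = 0.71035, so dip δ = arctan(0.71035) = 35.39°.
True thickness = vertical thickness × cos δ = 6 × cos 35.39° = 4.9 m.

4.9 m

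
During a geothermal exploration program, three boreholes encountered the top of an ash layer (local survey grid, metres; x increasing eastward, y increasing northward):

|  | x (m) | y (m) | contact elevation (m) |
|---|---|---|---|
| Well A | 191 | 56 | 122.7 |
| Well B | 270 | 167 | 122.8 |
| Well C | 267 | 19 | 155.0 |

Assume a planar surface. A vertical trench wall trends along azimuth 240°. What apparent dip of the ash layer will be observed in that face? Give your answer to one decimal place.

9.2°

Two edge vectors: Well A→Well B = (79, 111, 0.1), Well A→Well C = (76, -37, 32.3).
Normal n = (Well A→Well B) × (Well A→Well C) = (3589, -2544.1, -11359).
So ∂z/∂x = −n_x/n_z = 0.31596 and ∂z/∂y = −n_y/n_z = −0.22397.
Unit vector along 240° is (sin 240°, cos 240°) = (-0.8660, -0.5000).
Slope in that direction = a·(-0.8660) + b·(-0.5000) = −0.16164.
Apparent dip = arctan|0.16164| = 9.2° (true dip is 21.2°, so apparent ≤ true as expected).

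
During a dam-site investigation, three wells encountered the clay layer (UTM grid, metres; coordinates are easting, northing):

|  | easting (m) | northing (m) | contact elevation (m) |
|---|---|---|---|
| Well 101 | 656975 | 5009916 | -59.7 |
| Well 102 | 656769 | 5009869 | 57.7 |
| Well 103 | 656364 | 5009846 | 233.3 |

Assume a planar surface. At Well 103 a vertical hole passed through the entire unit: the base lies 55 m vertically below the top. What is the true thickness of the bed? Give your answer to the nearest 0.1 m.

Let the plane be z = a·easting + b·northing + c.
Well 102−Well 101: −206a − 47b = 117.4;  Well 103−Well 101: −611a − 70b = 293.
Solving gives a = −0.38840, b = −0.79551.
|∇z| = √(a²+b²) = 0.88526, so dip δ = arctan(0.88526) = 41.52°.
True thickness = vertical thickness × cos δ = 55 × cos 41.52° = 41.2 m.

41.2 m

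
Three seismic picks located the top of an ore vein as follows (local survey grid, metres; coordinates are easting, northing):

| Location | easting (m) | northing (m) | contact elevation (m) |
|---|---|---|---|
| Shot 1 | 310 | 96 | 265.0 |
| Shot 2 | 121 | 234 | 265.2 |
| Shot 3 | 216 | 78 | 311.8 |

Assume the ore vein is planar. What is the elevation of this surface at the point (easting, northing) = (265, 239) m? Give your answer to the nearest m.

Two edge vectors: Shot 1→Shot 2 = (-189, 138, 0.2), Shot 1→Shot 3 = (-94, -18, 46.8).
Normal n = (Shot 1→Shot 2) × (Shot 1→Shot 3) = (6462, 8826.4, 16374).
So ∂z/∂easting = −n_x/n_z = −0.39465 and ∂z/∂northing = −n_y/n_z = −0.53905.
Intercept c from Shot 1: 265 + 122.34 + 51.75 = 439.09.
At (265, 239): z = −104.6 − 128.8 + 439.09 = 205.7 m.

206 m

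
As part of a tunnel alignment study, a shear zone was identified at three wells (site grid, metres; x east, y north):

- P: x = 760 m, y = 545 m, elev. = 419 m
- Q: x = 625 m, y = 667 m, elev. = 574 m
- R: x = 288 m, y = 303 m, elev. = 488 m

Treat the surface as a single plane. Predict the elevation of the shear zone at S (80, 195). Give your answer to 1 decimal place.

517.4 m

Let the plane be z = a·x + b·y + c.
Q−P: −135a + 122b = 155;  R−P: −472a − 242b = 69.
Solving gives a = −0.50887, b = 0.70739.
Then c = 419 − a·760 − b·545 = 420.22.
At (80, 195): z = −40.7 + 137.9 + 420.22 = 517.4 m.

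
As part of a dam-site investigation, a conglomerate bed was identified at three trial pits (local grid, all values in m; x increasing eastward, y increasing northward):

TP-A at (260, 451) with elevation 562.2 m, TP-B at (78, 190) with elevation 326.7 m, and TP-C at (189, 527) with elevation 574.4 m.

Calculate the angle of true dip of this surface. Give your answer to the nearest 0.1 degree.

Two edge vectors: TP-A→TP-B = (-182, -261, -235.5), TP-A→TP-C = (-71, 76, 12.2).
Normal n = (TP-A→TP-B) × (TP-A→TP-C) = (14713.8, 18940.9, -32363).
So ∂z/∂x = −n_x/n_z = 0.45465 and ∂z/∂y = −n_y/n_z = 0.58526.
Gradient magnitude |∇z| = √(a² + b²) = √(0.20671 + 0.34253) = 0.74111.
True dip = arctan(0.74111) = 36.5°, dipping toward SW (azimuth ≈ 218°).

36.5°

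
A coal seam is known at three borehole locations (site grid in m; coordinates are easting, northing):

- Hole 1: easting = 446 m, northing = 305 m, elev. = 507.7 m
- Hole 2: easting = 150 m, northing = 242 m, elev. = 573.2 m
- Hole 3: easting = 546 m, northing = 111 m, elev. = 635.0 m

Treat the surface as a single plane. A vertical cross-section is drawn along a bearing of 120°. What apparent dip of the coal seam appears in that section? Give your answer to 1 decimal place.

Let the plane be z = a·easting + b·northing + c.
Hole 2−Hole 1: −296a − 63b = 65.5;  Hole 3−Hole 1: 100a − 194b = 127.3.
Solving gives a = −0.07355, b = −0.69410.
Unit vector along 120° is (sin 120°, cos 120°) = (0.8660, -0.5000).
Slope in that direction = a·(0.8660) + b·(-0.5000) = 0.28335.
Apparent dip = arctan|0.28335| = 15.8° (true dip is 34.9°, so apparent ≤ true as expected).

15.8°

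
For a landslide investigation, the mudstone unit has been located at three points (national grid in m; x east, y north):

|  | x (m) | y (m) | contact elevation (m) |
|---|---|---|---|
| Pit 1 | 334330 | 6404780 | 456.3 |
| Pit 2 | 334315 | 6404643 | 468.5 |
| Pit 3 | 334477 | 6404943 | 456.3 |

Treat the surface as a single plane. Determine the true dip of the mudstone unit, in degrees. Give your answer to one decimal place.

8.6°

Let the plane be z = a·x + b·y + c.
Pit 2−Pit 1: −15a − 137b = 12.2;  Pit 3−Pit 1: 147a + 163b = 0.
Solving gives a = 0.11239, b = −0.10136.
Gradient magnitude |∇z| = √(a² + b²) = √(0.01263 + 0.01027) = 0.15134.
True dip = arctan(0.15134) = 8.6°, dipping toward NW (azimuth ≈ 312°).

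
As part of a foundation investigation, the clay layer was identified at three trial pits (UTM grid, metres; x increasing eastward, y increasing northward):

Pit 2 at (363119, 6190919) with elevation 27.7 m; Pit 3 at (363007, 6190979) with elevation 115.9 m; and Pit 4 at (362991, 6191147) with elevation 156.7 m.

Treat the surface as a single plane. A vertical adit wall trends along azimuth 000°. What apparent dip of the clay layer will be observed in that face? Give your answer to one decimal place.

Let the plane be z = a·x + b·y + c.
Pit 3−Pit 2: −112a + 60b = 88.2;  Pit 4−Pit 2: −128a + 228b = 129.
Solving gives a = −0.69274, b = 0.17688.
Unit vector along 000° is (sin 0°, cos 0°) = (0.0000, 1.0000).
Slope in that direction = a·(0.0000) + b·(1.0000) = 0.17688.
Apparent dip = arctan|0.17688| = 10.0° (true dip is 35.6°, so apparent ≤ true as expected).

10.0°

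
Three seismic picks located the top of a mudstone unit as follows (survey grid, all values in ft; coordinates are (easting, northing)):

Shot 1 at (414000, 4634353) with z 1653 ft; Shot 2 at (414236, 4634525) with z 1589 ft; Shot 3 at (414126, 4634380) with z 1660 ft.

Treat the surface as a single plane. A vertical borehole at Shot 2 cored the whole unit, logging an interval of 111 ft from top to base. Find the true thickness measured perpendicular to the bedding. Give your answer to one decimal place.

Let the plane be z = a·E + b·N + c.
Shot 2−Shot 1: 236a + 172b = −64;  Shot 3−Shot 1: 126a + 27b = 7.
Solving gives a = 0.19163, b = −0.63503.
|∇z| = √(a²+b²) = 0.66332, so dip δ = arctan(0.66332) = 33.56°.
True thickness = vertical thickness × cos δ = 111 × cos 33.56° = 92.5 ft.

92.5 ft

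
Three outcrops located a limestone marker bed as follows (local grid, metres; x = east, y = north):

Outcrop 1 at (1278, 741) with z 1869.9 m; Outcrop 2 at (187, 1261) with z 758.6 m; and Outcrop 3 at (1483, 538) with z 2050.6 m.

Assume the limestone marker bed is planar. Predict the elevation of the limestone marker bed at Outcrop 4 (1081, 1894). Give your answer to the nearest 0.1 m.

Let the plane be z = a·x + b·y + c.
Outcrop 2−Outcrop 1: −1091a + 520b = −1111.3;  Outcrop 3−Outcrop 1: 205a − 203b = 180.7.
Solving gives a = 1.145873, b = 0.267015.
Then c = 1869.9 − a·1278 − b·741 = 207.62.
At (1081, 1894): z = 1238.7 + 505.7 + 207.62 = 1952.0 m.

1952.0 m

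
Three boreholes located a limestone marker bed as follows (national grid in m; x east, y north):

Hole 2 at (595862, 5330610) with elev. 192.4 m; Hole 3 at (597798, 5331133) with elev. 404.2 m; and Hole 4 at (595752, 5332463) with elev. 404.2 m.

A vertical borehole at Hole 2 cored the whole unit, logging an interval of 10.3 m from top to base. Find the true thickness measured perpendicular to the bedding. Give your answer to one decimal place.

10.2 m

Let the plane be z = a·x + b·y + c.
Hole 3−Hole 2: 1936a + 523b = 211.8;  Hole 4−Hole 2: −110a + 1853b = 211.8.
Solving gives a = 0.07728, b = 0.11889.
|∇z| = √(a²+b²) = 0.14180, so dip δ = arctan(0.14180) = 8.07°.
True thickness = vertical thickness × cos δ = 10.3 × cos 8.07° = 10.2 m.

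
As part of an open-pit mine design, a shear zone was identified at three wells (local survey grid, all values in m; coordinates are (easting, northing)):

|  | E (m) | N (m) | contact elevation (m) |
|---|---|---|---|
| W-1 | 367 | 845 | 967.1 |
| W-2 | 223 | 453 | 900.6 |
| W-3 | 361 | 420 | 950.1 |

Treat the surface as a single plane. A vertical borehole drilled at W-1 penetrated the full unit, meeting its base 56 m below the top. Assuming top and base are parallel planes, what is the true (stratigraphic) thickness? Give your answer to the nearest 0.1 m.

52.5 m

Two edge vectors: W-1→W-2 = (-144, -392, -66.5), W-1→W-3 = (-6, -425, -17).
Normal n = (W-1→W-2) × (W-1→W-3) = (-21598.5, -2049, 58848).
So ∂z/∂E = −n_x/n_z = 0.36702 and ∂z/∂N = −n_y/n_z = 0.03482.
|∇z| = √(a²+b²) = 0.36867, so dip δ = arctan(0.36867) = 20.24°.
True thickness = vertical thickness × cos δ = 56 × cos 20.24° = 52.5 m.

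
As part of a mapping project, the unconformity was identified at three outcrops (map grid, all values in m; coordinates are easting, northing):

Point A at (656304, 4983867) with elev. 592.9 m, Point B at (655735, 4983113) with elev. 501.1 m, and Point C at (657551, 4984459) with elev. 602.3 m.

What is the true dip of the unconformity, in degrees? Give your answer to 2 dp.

Two edge vectors: Point A→Point B = (-569, -754, -91.8), Point A→Point C = (1247, 592, 9.4).
Normal n = (Point A→Point B) × (Point A→Point C) = (47258, -109126, 603390).
So ∂z/∂easting = −n_x/n_z = −0.07832 and ∂z/∂northing = −n_y/n_z = 0.18085.
Gradient magnitude |∇z| = √(a² + b²) = √(0.00613 + 0.03271) = 0.19709.
True dip = arctan(0.19709) = 11.15°, dipping toward SSE (azimuth ≈ 157°).

11.15°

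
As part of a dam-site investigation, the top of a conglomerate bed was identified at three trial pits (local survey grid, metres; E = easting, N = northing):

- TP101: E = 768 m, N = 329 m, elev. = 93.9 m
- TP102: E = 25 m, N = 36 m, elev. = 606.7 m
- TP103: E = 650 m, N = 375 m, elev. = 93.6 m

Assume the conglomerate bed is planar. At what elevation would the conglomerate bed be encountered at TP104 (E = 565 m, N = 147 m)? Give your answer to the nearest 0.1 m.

Two edge vectors: TP101→TP102 = (-743, -293, 512.8), TP101→TP103 = (-118, 46, -0.3).
Normal n = (TP101→TP102) × (TP101→TP103) = (-23500.9, -60733.3, -68752).
So ∂z/∂E = −n_x/n_z = −0.34182 and ∂z/∂N = −n_y/n_z = −0.88337.
Intercept c from TP101: 93.9 + 262.52 + 290.63 = 647.05.
At (565, 147): z = −193.1 − 129.9 + 647.05 = 324.1 m.

324.1 m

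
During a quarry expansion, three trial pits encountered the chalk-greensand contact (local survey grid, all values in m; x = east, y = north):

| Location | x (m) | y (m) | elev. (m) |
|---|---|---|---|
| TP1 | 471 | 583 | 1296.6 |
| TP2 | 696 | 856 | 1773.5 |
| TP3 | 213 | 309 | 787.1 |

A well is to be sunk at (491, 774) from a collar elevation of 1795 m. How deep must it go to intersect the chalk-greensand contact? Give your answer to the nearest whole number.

297 m

Let the plane be z = a·x + b·y + c.
TP2−TP1: 225a + 273b = 476.9;  TP3−TP1: −258a − 274b = −509.5.
Solving gives a = 0.95889, b = 0.95659.
Then c = 1296.6 − a·471 − b·583 = 287.27.
At (491, 774): z_contact = 470.8 + 740.4 + 287.27 = 1498.5 m.
Depth below ground = 1795 − 1498.5 = 297 m.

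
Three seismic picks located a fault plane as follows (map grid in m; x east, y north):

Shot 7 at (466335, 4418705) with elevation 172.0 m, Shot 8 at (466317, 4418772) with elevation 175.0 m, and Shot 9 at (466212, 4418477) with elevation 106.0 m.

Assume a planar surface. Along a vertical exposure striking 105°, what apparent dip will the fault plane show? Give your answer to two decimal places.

Let the plane be z = a·x + b·y + c.
Shot 8−Shot 7: −18a + 67b = 3;  Shot 9−Shot 7: −123a − 228b = −66.
Solving gives a = 0.30279, b = 0.12612.
Unit vector along 105° is (sin 105°, cos 105°) = (0.9659, -0.2588).
Slope in that direction = a·(0.9659) + b·(-0.2588) = 0.25983.
Apparent dip = arctan|0.25983| = 14.57° (true dip is 18.2°, so apparent ≤ true as expected).

14.57°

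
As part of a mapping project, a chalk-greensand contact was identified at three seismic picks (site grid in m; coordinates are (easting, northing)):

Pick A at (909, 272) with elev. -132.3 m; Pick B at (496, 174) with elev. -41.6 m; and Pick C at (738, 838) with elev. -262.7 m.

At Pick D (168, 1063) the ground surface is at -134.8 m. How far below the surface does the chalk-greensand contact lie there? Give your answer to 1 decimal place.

102.5 m

Two edge vectors: Pick A→Pick B = (-413, -98, 90.7), Pick A→Pick C = (-171, 566, -130.4).
Normal n = (Pick A→Pick B) × (Pick A→Pick C) = (-38557, -69364.9, -250516).
So ∂z/∂E = −n_x/n_z = −0.153910 and ∂z/∂N = −n_y/n_z = −0.276888.
Intercept c from Pick A: -132.3 + 139.90 + 75.31 = 82.92.
At (168, 1063): z_contact = −25.86 − 294.33 + 82.92 = -237.27 m.
Depth below ground = -134.8 − (-237.27) = 102.5 m.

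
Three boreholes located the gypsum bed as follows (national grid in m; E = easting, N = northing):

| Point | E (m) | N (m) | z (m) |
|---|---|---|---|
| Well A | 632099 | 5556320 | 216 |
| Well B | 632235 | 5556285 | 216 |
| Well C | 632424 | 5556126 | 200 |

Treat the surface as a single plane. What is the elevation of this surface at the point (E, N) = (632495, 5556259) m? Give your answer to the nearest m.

222 m

Let the plane be z = a·E + b·N + c.
Well B−Well A: 136a − 35b = 0;  Well C−Well A: 325a − 194b = −16.
Solving gives a = 0.03731095, b = 0.14497968.
Then c = 216 − a·632099 − b·5556320 = −828921.70.
At (632495, 5556259): z = 23599.0 + 805544.6 − 828921.70 = 221.9 m.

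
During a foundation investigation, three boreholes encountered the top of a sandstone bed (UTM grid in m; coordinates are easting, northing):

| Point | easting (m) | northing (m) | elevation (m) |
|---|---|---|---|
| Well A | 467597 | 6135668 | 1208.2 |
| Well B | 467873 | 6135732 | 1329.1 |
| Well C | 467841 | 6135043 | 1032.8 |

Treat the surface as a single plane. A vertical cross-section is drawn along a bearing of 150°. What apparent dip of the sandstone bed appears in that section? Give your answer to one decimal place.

Two edge vectors: Well A→Well B = (276, 64, 120.9), Well A→Well C = (244, -625, -175.4).
Normal n = (Well A→Well B) × (Well A→Well C) = (64336.9, 77910, -188116).
So ∂z/∂easting = −n_x/n_z = 0.34201 and ∂z/∂northing = −n_y/n_z = 0.41416.
Unit vector along 150° is (sin 150°, cos 150°) = (0.5000, -0.8660).
Slope in that direction = a·(0.5000) + b·(-0.8660) = −0.18767.
Apparent dip = arctan|0.18767| = 10.6° (true dip is 28.2°, so apparent ≤ true as expected).

10.6°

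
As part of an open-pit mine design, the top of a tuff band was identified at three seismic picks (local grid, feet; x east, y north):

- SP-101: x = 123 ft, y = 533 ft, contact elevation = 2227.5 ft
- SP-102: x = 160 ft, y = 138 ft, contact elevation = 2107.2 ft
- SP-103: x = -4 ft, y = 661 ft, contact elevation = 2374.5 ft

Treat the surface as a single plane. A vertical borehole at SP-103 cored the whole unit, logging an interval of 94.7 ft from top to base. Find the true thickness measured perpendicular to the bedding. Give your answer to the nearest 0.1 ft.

Two edge vectors: SP-101→SP-102 = (37, -395, -120.3), SP-101→SP-103 = (-127, 128, 147).
Normal n = (SP-101→SP-102) × (SP-101→SP-103) = (-42666.6, 9839.1, -45429).
So ∂z/∂x = −n_x/n_z = −0.93919 and ∂z/∂y = −n_y/n_z = 0.21658.
|∇z| = √(a²+b²) = 0.96384, so dip δ = arctan(0.96384) = 43.95°.
True thickness = vertical thickness × cos δ = 94.7 × cos 43.95° = 68.2 ft.

68.2 ft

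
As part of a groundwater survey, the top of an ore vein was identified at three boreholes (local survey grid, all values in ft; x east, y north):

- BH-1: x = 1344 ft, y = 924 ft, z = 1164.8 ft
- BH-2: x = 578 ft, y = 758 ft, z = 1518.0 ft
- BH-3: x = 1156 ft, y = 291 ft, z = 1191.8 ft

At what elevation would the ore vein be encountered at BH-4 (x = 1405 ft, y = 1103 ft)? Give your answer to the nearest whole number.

Two edge vectors: BH-1→BH-2 = (-766, -166, 353.2), BH-1→BH-3 = (-188, -633, 27).
Normal n = (BH-1→BH-2) × (BH-1→BH-3) = (219093.6, -45719.6, 453670).
So ∂z/∂x = −n_x/n_z = −0.48294 and ∂z/∂y = −n_y/n_z = 0.10078.
Intercept c from BH-1: 1164.8 + 649.07 − 93.12 = 1720.75.
At (1405, 1103): z = −678.5 + 111.2 + 1720.75 = 1153.4 ft.

1153 ft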